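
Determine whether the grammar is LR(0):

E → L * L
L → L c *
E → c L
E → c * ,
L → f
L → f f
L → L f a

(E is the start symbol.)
Augment with E' → E and build the canonical LR(0) collection (I0 = CLOSURE({[E' → . E]}), then GOTO on every symbol after a dot until no new states appear). It has 15 states:
  I0: { [E → . L * L], [E → . c * ,], [E → . c L], [E' → . E], [L → . L c *], [L → . L f a], [L → . f f], [L → . f] }  — shift
  I1: { [E' → E .] }  — accept
  I2: { [E → L . * L], [L → L . c *], [L → L . f a] }  — shift
  I3: { [E → c . * ,], [E → c . L], [L → . L c *], [L → . L f a], [L → . f f], [L → . f] }  — shift
  I4: { [L → f . f], [L → f .] }  — shift, reduce
  I5: { [L → f f .] }  — reduce
  I6: { [E → c * . ,] }  — shift
  I7: { [E → c L .], [L → L . c *], [L → L . f a] }  — shift, reduce
  I8: { [L → L c . *] }  — shift
  I9: { [L → L f . a] }  — shift
  I10: { [L → L f a .] }  — reduce
  I11: { [L → L c * .] }  — reduce
  I12: { [E → c * , .] }  — reduce
  I13: { [E → L * . L], [L → . L c *], [L → . L f a], [L → . f f], [L → . f] }  — shift
  I14: { [E → L * L .], [L → L . c *], [L → L . f a] }  — shift, reduce

Conflict in state I4:
  Shift-reduce conflict between [L → f .] and [L → f . f]
So the grammar is NOT LR(0).

Answer: No. Shift-reduce conflict between [L → f .] and [L → f . f]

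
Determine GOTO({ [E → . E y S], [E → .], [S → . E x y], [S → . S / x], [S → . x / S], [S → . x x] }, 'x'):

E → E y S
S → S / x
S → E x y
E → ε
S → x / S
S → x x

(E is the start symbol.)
{ [S → x . / S], [S → x . x] }

GOTO(I, 'x') = CLOSURE({ [A → αX.β] : [A → α.Xβ] ∈ I, X = 'x' })

Items with dot before 'x', with the dot advanced:
  [S → . x / S] → [S → x . / S]
  [S → . x x] → [S → x . x]
Closure adds nothing (no advanced item has the dot before a non-terminal).

GOTO = { [S → x . / S], [S → x . x] }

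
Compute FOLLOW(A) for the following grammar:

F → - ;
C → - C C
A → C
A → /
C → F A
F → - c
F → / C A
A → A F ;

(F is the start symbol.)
To compute FOLLOW(A), find every occurrence of A on a right-hand side N → α A β: add FIRST(β) \ {ε}, and if β is empty or nullable also add FOLLOW(N). Iterate to a fixed point.

In C → F A: A is at the end, add FOLLOW(C)
In F → / C A: A is at the end, add FOLLOW(F)
In A → A F ;: A is followed by F ';', add FIRST(F ';') \ {ε} = { '-', '/' }

The FOLLOW sets referred to above (computed the same way, to a fixed point):
  FOLLOW(C) = { $, '-', '/', ';' }
  FOLLOW(F) = { $, '-', '/', ';' }

Taking the union: FOLLOW(A) = { $, '-', '/', ';' }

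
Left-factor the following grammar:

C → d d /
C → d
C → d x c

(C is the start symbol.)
C → d C'
C' → d /
C' → ε
C' → x c

Left-factoring transforms A → αβ₁ | αβ₂ into A → αA' and A' → β₁ | β₂
(α is the longest common prefix among the alternatives). Repeat until
no nonterminal has two alternatives with a common prefix.

Round 1: C has alternatives sharing prefix 'd'. Introduce C': C → d C'
  Add: C' → d /
  Add: C' → ε
  Add: C' → x c

No remaining common prefixes — done.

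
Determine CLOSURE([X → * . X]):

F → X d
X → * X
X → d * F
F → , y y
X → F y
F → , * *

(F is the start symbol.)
{ [F → . , * *], [F → . , y y], [F → . X d], [X → * . X], [X → . * X], [X → . F y], [X → . d * F] }

To compute CLOSURE, for each item [A → α.Bβ] where B is a non-terminal, add [B → .γ] for all productions B → γ; repeat for the newly added items until nothing changes.

Start with: [X → * . X]
  [X → * . X] has the dot before X: add [X → . * X], [X → . d * F], [X → . F y]
  [X → . F y] has the dot before F: add [F → . X d], [F → . , y y], [F → . , * *]
No further items can be added.

CLOSURE = { [F → . , * *], [F → . , y y], [F → . X d], [X → * . X], [X → . * X], [X → . F y], [X → . d * F] }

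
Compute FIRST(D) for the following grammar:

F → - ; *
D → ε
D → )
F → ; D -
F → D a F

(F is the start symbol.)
From D → ε:
  - ε-production, so ε ∈ FIRST(D)
From D → ):
  - ')' is a terminal: add ')' and stop

Collecting: FIRST(D) = { ')', ε }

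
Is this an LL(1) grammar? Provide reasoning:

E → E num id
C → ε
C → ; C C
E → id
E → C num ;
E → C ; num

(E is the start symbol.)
Relevant sets:
  FIRST(E) = { ';', 'id', 'num' }
  FIRST(C) = { ';', ε }
  FOLLOW(C) = { ';', 'num' }

For E:
  PREDICT(E → E num id) = { ';', 'id', 'num' }
  PREDICT(E → id) = { 'id' }
  PREDICT(E → C num ';') = { ';', 'num' }
  PREDICT(E → C ';' num) = { ';' }
For C:
  PREDICT(C → ε) = { ';', 'num' }
  PREDICT(C → ';' C C) = { ';' }

Conflict found: Predict set conflict for E: { 'id' }
The grammar is NOT LL(1).

Answer: No. Predict set conflict for E: { 'id' }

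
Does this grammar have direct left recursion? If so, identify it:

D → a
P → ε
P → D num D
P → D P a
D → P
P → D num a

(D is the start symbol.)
Direct left recursion occurs when N → N α for some non-terminal N (the right-hand side begins with the left-hand side itself).

D → a: starts with a
P → ε: starts with ε
P → D num D: starts with D
P → D P a: starts with D
D → P: starts with P
P → D num a: starts with D

No direct left recursion found.

Answer: No direct left recursion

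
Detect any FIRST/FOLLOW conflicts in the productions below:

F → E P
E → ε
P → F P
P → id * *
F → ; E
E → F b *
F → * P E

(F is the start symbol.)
A FIRST/FOLLOW conflict occurs when a non-terminal N has a nullable alternative N → β (β ⇒* ε) and another alternative N → α with FIRST(α) ∩ FOLLOW(N) ≠ ∅: on such a lookahead the parser cannot decide between expanding α and letting N vanish via β.

Nullable non-terminals: E.
FIRST sets used below: FIRST(F) = { '*', ';', 'id' }

E: nullable alternative(s) E → ε; FOLLOW(E) = { $, '*', ';', 'b', 'id' }
  E → ε: FIRST \ {ε} = { } — this is the only nullable alternative, skip
  E → F b *: FIRST \ {ε} = { '*', ';', 'id' } — overlaps FOLLOW(E) on { '*', ';', 'id' }: CONFLICT

F, P have no nullable alternative, so no FIRST/FOLLOW check is needed there.

So the grammar has 1 FIRST/FOLLOW conflict (marked CONFLICT above).

Answer: Yes. E → F b '*' with FOLLOW(E) on { '*', ';', 'id' }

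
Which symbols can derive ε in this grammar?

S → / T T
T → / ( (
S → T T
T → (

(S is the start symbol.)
None

There are no ε-productions, so no non-terminal can derive ε.
No non-terminals are nullable.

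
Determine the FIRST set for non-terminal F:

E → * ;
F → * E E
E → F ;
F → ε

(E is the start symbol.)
{ '*', ε }

From F → * E E:
  - '*' is a terminal: add '*' and stop
From F → ε:
  - ε-production, so ε ∈ FIRST(F)

Collecting: FIRST(F) = { '*', ε }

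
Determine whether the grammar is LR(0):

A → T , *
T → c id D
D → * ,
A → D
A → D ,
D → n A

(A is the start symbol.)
Augment with A' → A and build the canonical LR(0) collection (I0 = CLOSURE({[A' → . A]}), then GOTO on every symbol after a dot until no new states appear). It has 14 states:
  I0: { [A → . D ,], [A → . D], [A → . T , *], [A' → . A], [D → . * ,], [D → . n A], [T → . c id D] }  — shift
  I1: { [D → * . ,] }  — shift
  I2: { [A' → A .] }  — accept
  I3: { [A → D . ,], [A → D .] }  — shift, reduce
  I4: { [A → T . , *] }  — shift
  I5: { [T → c . id D] }  — shift
  I6: { [A → . D ,], [A → . D], [A → . T , *], [D → . * ,], [D → . n A], [D → n . A], [T → . c id D] }  — shift
  I7: { [D → n A .] }  — reduce
  I8: { [D → . * ,], [D → . n A], [T → c id . D] }  — shift
  I9: { [T → c id D .] }  — reduce
  I10: { [A → T , . *] }  — shift
  I11: { [A → T , * .] }  — reduce
  I12: { [A → D , .] }  — reduce
  I13: { [D → * , .] }  — reduce

Conflict in state I3:
  Shift-reduce conflict between [A → D .] and [A → D . ,]
So the grammar is NOT LR(0).

Answer: No. Shift-reduce conflict between [A → D .] and [A → D . ,]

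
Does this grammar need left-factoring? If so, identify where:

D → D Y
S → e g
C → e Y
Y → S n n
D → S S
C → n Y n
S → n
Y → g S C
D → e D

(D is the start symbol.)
No, left-factoring is not needed

Left-factoring is needed when two productions for the same non-terminal
share a common prefix on the right-hand side.

Productions for D:
  D → D Y
  D → S S
  D → e D
Productions for S:
  S → e g
  S → n
Productions for C:
  C → e Y
  C → n Y n
Productions for Y:
  Y → S n n
  Y → g S C

No common prefixes found.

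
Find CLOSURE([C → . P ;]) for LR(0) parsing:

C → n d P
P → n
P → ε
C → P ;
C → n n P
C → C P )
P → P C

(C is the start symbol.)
To compute CLOSURE, for each item [A → α.Bβ] where B is a non-terminal, add [B → .γ] for all productions B → γ; repeat for the newly added items until nothing changes.

Start with: [C → . P ;]
  [C → . P ;] has the dot before P: add [P → . n], [P → .], [P → . P C]
No further items can be added.

CLOSURE = { [C → . P ;], [P → . P C], [P → . n], [P → .] }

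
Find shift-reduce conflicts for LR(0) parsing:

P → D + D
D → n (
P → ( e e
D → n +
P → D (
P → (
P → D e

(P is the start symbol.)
Yes — I1: [P → ( .] vs [P → ( . e e]

A shift-reduce conflict occurs when an LR(0) state has both:
  - a complete (reduce) item [A → α .] (dot at the end), and
  - a shift item [B → β . c γ] (dot before a terminal).

Augment with P' → P and build the canonical LR(0) collection (I0 = CLOSURE({[P' → . P]}), then GOTO on every symbol after a dot until no new states appear). It has 13 states:
  I0: { [D → . n (], [D → . n +], [P → . ( e e], [P → . (], [P → . D (], [P → . D + D], [P → . D e], [P' → . P] }  — shift
  I1: { [P → ( . e e], [P → ( .] }  — shift, reduce
  I2: { [P → D . (], [P → D . + D], [P → D . e] }  — shift
  I3: { [P' → P .] }  — accept
  I4: { [D → n . (], [D → n . +] }  — shift
  I5: { [D → n ( .] }  — reduce
  I6: { [D → n + .] }  — reduce
  I7: { [P → D ( .] }  — reduce
  I8: { [D → . n (], [D → . n +], [P → D + . D] }  — shift
  I9: { [P → D e .] }  — reduce
  I10: { [P → D + D .] }  — reduce
  I11: { [P → ( e . e] }  — shift
  I12: { [P → ( e e .] }  — reduce

I1 contains reduce item [P → ( .] and shift item [P → ( . e e] — shift-reduce conflict.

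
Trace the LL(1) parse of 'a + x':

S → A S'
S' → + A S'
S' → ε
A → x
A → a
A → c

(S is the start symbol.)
LL(1) parsing maintains a stack (initially the start symbol over $) and the input. At each step: if the stack top is a terminal, match it against the current input token; if it is a non-terminal N, replace it with the RHS of M[N, lookahead] (the unique production whose predict set contains the lookahead).

Stack is shown with the top on the left.

Stack     Input    Action
-------------------------
S $       a + x $  output S → A S'
A S' $    a + x $  output A → a
a S' $    a + x $  match 'a'
S' $      + x $    output S' → + A S'
+ A S' $  + x $    match '+'
A S' $    x $      output A → x
x S' $    x $      match 'x'
S' $      $        output S' → ε
$         $        accept

The string is accepted.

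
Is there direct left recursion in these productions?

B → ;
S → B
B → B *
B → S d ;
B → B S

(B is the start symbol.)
Direct left recursion occurs when N → N α for some non-terminal N (the right-hand side begins with the left-hand side itself).

B → ;: starts with ';'
S → B: starts with B
B → B *: LEFT RECURSIVE (starts with B)
B → S d ;: starts with S
B → B S: LEFT RECURSIVE (starts with B)

The grammar has direct left recursion on: B.

Answer: Yes, B is left-recursive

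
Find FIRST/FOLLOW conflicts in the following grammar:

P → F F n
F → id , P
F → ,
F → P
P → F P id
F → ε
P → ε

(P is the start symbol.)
A FIRST/FOLLOW conflict occurs when a non-terminal N has a nullable alternative N → β (β ⇒* ε) and another alternative N → α with FIRST(α) ∩ FOLLOW(N) ≠ ∅: on such a lookahead the parser cannot decide between expanding α and letting N vanish via β.

Nullable non-terminals: F, P.
FIRST sets used below: FIRST(P) = { ',', 'id', 'n', ε }, FIRST(F) = { ',', 'id', 'n', ε }

F: nullable alternative(s) F → P, F → ε; FOLLOW(F) = { ',', 'id', 'n' }
  F → id , P: FIRST \ {ε} = { 'id' } — overlaps FOLLOW(F) on { 'id' }: CONFLICT
  F → ,: FIRST \ {ε} = { ',' } — overlaps FOLLOW(F) on { ',' }: CONFLICT
  F → P: FIRST \ {ε} = { ',', 'id', 'n' } — overlaps FOLLOW(F) on { ',', 'id', 'n' }: CONFLICT
  F → ε: FIRST \ {ε} = { } — disjoint from FOLLOW(F)

P: nullable alternative(s) P → ε; FOLLOW(P) = { $, ',', 'id', 'n' }
  P → F F n: FIRST \ {ε} = { ',', 'id', 'n' } — overlaps FOLLOW(P) on { ',', 'id', 'n' }: CONFLICT
  P → F P id: FIRST \ {ε} = { ',', 'id', 'n' } — overlaps FOLLOW(P) on { ',', 'id', 'n' }: CONFLICT
  P → ε: FIRST \ {ε} = { } — this is the only nullable alternative, skip

So the grammar has 5 FIRST/FOLLOW conflicts (marked CONFLICT above).

Answer: Yes. P → F F n with FOLLOW(P) on { ',', 'id', 'n' }; P → F P id with FOLLOW(P) on { ',', 'id', 'n' }; F → id ',' P with FOLLOW(F) on { 'id' }; F → ',' with FOLLOW(F) on { ',' }; F → P with FOLLOW(F) on { ',', 'id', 'n' }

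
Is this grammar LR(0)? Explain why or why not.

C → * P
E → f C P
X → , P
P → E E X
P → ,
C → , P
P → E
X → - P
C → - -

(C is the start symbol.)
No. Shift-reduce conflict between [P → E .] and [E → . f C P]

Augment with C' → C and build the canonical LR(0) collection (I0 = CLOSURE({[C' → . C]}), then GOTO on every symbol after a dot until no new states appear). It has 19 states:
  I0: { [C → . * P], [C → . , P], [C → . - -], [C' → . C] }  — shift
  I1: { [C → * . P], [E → . f C P], [P → . ,], [P → . E E X], [P → . E] }  — shift
  I2: { [C → , . P], [E → . f C P], [P → . ,], [P → . E E X], [P → . E] }  — shift
  I3: { [C → - . -] }  — shift
  I4: { [C' → C .] }  — accept
  I5: { [C → - - .] }  — reduce
  I6: { [P → , .] }  — reduce
  I7: { [E → . f C P], [P → E . E X], [P → E .] }  — shift, reduce
  I8: { [C → , P .] }  — reduce
  I9: { [C → . * P], [C → . , P], [C → . - -], [E → f . C P] }  — shift
  I10: { [E → . f C P], [E → f C . P], [P → . ,], [P → . E E X], [P → . E] }  — shift
  I11: { [E → f C P .] }  — reduce
  I12: { [P → E E . X], [X → . , P], [X → . - P] }  — shift
  I13: { [E → . f C P], [P → . ,], [P → . E E X], [P → . E], [X → , . P] }  — shift
  I14: { [E → . f C P], [P → . ,], [P → . E E X], [P → . E], [X → - . P] }  — shift
  I15: { [P → E E X .] }  — reduce
  I16: { [X → - P .] }  — reduce
  I17: { [X → , P .] }  — reduce
  I18: { [C → * P .] }  — reduce

Conflict in state I7:
  Shift-reduce conflict between [P → E .] and [E → . f C P]
So the grammar is NOT LR(0).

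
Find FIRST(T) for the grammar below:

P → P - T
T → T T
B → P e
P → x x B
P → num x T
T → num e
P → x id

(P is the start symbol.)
To compute FIRST(T), examine every production with T on the left-hand side, reading each right-hand side left to right until a non-nullable symbol is reached.

From T → T T:
  - T is the symbol being defined: contributes nothing new
    T is not nullable, so stop
From T → num e:
  - num is a terminal: add 'num' and stop

Collecting: FIRST(T) = { 'num' }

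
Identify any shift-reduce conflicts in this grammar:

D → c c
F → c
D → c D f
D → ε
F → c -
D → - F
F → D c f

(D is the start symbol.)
Augment with D' → D and build the canonical LR(0) collection (I0 = CLOSURE({[D' → . D]}), then GOTO on every symbol after a dot until no new states appear). It has 13 states:
  I0: { [D → . - F], [D → . c D f], [D → . c c], [D → .], [D' → . D] }  — shift, reduce
  I1: { [D → - . F], [D → . - F], [D → . c D f], [D → . c c], [D → .], [F → . D c f], [F → . c -], [F → . c] }  — shift, reduce
  I2: { [D' → D .] }  — accept
  I3: { [D → . - F], [D → . c D f], [D → . c c], [D → .], [D → c . D f], [D → c . c] }  — shift, reduce
  I4: { [D → c D . f] }  — shift
  I5: { [D → . - F], [D → . c D f], [D → . c c], [D → .], [D → c . D f], [D → c . c], [D → c c .] }  — shift, 2 reduces
  I6: { [D → c D f .] }  — reduce
  I7: { [F → D . c f] }  — shift
  I8: { [D → - F .] }  — reduce
  I9: { [D → . - F], [D → . c D f], [D → . c c], [D → .], [D → c . D f], [D → c . c], [F → c . -], [F → c .] }  — shift, 2 reduces
  I10: { [D → - . F], [D → . - F], [D → . c D f], [D → . c c], [D → .], [F → . D c f], [F → . c -], [F → . c], [F → c - .] }  — shift, 2 reduces
  I11: { [F → D c . f] }  — shift
  I12: { [F → D c f .] }  — reduce

I0 contains reduce item [D → .] and shift items [D → . - F], [D → . c D f], [D → . c c] — shift-reduce conflict.
I1 contains reduce item [D → .] and shift items [D → . - F], [D → . c D f], [D → . c c], [F → . c], [F → . c -] — shift-reduce conflict.
I3 contains reduce item [D → .] and shift items [D → . - F], [D → . c D f], [D → . c c], [D → c . c] — shift-reduce conflict.
I5 contains reduce items [D → .], [D → c c .] and shift items [D → . - F], [D → . c D f], [D → . c c], [D → c . c] — shift-reduce conflict.
I9 contains reduce items [D → .], [F → c .] and shift items [D → . - F], [D → . c D f], [D → . c c], [D → c . c], [F → c . -] — shift-reduce conflict.
I10 contains reduce items [D → .], [F → c - .] and shift items [D → . - F], [D → . c D f], [D → . c c], [F → . c], [F → . c -] — shift-reduce conflict.

Answer: Yes — I0: [D → .] vs [D → . - F]; I1: [D → .] vs [D → . - F]; I3: [D → .] vs [D → . - F]; I5: [D → .] vs [D → . - F]; I9: [D → .] vs [D → . - F]; I10: [D → .] vs [D → . - F]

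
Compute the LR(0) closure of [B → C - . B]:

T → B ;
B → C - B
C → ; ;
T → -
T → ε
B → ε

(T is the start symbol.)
{ [B → . C - B], [B → .], [B → C - . B], [C → . ; ;] }

Start with: [B → C - . B]
  [B → C - . B] has the dot before B: add [B → . C - B], [B → .]
  [B → . C - B] has the dot before C: add [C → . ; ;]
No further items can be added.

CLOSURE = { [B → . C - B], [B → .], [B → C - . B], [C → . ; ;] }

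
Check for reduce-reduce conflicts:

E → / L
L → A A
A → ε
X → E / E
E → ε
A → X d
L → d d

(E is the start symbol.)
Augment with E' → E and build the canonical LR(0) collection (I0 = CLOSURE({[E' → . E]}), then GOTO on every symbol after a dot until no new states appear). It has 13 states:
  I0: { [E → . / L], [E → .], [E' → . E] }  — shift, reduce
  I1: { [A → . X d], [A → .], [E → . / L], [E → .], [E → / . L], [L → . A A], [L → . d d], [X → . E / E] }  — shift, 2 reduces
  I2: { [E' → E .] }  — accept
  I3: { [A → . X d], [A → .], [E → . / L], [E → .], [L → A . A], [X → . E / E] }  — shift, 2 reduces
  I4: { [X → E . / E] }  — shift
  I5: { [E → / L .] }  — reduce
  I6: { [A → X . d] }  — shift
  I7: { [L → d . d] }  — shift
  I8: { [L → d d .] }  — reduce
  I9: { [A → X d .] }  — reduce
  I10: { [E → . / L], [E → .], [X → E / . E] }  — shift, reduce
  I11: { [X → E / E .] }  — reduce
  I12: { [L → A A .] }  — reduce

I1 contains complete items [A → .], [E → .] — reduce-reduce conflict.
I3 contains complete items [A → .], [E → .] — reduce-reduce conflict.

Answer: Yes — I1: [A → .] vs [E → .]; I3: [A → .] vs [E → .]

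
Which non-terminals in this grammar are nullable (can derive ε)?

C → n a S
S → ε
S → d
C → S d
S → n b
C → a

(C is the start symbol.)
{ 'S' }

ε-productions: S → ε
So S is immediately nullable.
No further non-terminal can be added: every production for the remaining non-terminals contains a terminal or a non-nullable non-terminal.
Nullable = { 'S' }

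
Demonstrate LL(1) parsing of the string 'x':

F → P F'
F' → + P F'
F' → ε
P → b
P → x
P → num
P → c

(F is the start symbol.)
LL(1) parsing maintains a stack (initially the start symbol over $) and the input. At each step: if the stack top is a terminal, match it against the current input token; if it is a non-terminal N, replace it with the RHS of M[N, lookahead] (the unique production whose predict set contains the lookahead).

Stack is shown with the top on the left.

Stack   Input  Action
---------------------
F $     x $    output F → P F'
P F' $  x $    output P → x
x F' $  x $    match 'x'
F' $    $      output F' → ε
$       $      accept

The string is accepted.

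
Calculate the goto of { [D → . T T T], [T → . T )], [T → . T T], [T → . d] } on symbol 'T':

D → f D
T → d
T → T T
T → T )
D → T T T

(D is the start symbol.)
GOTO(I, 'T') = CLOSURE({ [A → αX.β] : [A → α.Xβ] ∈ I, X = 'T' })

Items with dot before 'T', with the dot advanced:
  [D → . T T T] → [D → T . T T]
  [T → . T )] → [T → T . )]
  [T → . T T] → [T → T . T]
Closure of the advanced items:
  [D → T . T T] has the dot before T: add [T → . d], [T → . T T], [T → . T )]

GOTO = { [D → T . T T], [T → . T )], [T → . T T], [T → . d], [T → T . )], [T → T . T] }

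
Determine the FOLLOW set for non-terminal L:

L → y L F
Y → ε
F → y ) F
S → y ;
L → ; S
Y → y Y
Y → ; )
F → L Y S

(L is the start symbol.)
{ $, ';', 'y' }

To compute FOLLOW(L), find every occurrence of L on a right-hand side N → α L β: add FIRST(β) \ {ε}, and if β is empty or nullable also add FOLLOW(N). Iterate to a fixed point.

L is the start symbol, so $ ∈ FOLLOW(L).
In L → y L F: L is followed by F, add FIRST(F) \ {ε} = { ';', 'y' }
In F → L Y S: L is followed by Y S, add FIRST(Y S) \ {ε} = { ';', 'y' }

Taking the union: FOLLOW(L) = { $, ';', 'y' }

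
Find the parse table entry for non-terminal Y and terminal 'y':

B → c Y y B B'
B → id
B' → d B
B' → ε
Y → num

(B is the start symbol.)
To find M[Y, 'y'], we find productions for Y where 'y' is in the predict set (PREDICT(N → α) = (FIRST(α) \ {ε}) ∪ (FOLLOW(N) if α ⇒* ε)).

Y → num: PREDICT = { 'num' }

M[Y, 'y'] is empty (no production applies)

Answer: Empty (error entry)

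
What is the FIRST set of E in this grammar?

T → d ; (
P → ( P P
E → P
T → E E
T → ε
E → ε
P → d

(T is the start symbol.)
To compute FIRST(E), examine every production with E on the left-hand side, reading each right-hand side left to right until a non-nullable symbol is reached.

FIRST sets of the other non-terminals involved (by the same procedure, iterated to a fixed point):
  FIRST(P) = { '(', 'd' }

From E → P:
  - P is a non-terminal: add FIRST(P) \ {ε} = { '(', 'd' }
    P is not nullable, so stop
From E → ε:
  - ε-production, so ε ∈ FIRST(E)

Collecting: FIRST(E) = { '(', 'd', ε }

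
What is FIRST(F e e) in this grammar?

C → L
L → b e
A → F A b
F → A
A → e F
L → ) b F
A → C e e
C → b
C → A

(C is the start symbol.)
FIRST sets of the non-terminals involved (from the grammar, by fixed-point iteration):
  FIRST(F) = { ')', 'b', 'e' }

To compute FIRST(F e e), process the symbols left to right:
Symbol F is a non-terminal. Add FIRST(F) \ {ε} = { ')', 'b', 'e' }
F is not nullable (ε ∉ FIRST(F)), so stop here.
FIRST(F e e) = { ')', 'b', 'e' }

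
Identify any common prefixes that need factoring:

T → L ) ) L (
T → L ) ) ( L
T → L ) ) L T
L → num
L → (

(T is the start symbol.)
Left-factoring is needed when two productions for the same non-terminal
share a common prefix on the right-hand side.

Productions for T:
  T → L ) ) L (
  T → L ) ) ( L
  T → L ) ) L T
Productions for L:
  L → num
  L → (

Found common prefix 'L ) )' in productions for T

Answer: Yes, T has productions with common prefix 'L ) )'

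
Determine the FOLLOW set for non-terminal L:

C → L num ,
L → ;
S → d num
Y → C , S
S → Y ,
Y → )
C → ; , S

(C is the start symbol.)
In C → L num ,: L is followed by num ',', add FIRST(num ',') \ {ε} = { 'num' }

Taking the union: FOLLOW(L) = { 'num' }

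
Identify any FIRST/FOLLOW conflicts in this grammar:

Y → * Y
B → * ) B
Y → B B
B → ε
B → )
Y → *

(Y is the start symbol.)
A FIRST/FOLLOW conflict occurs when a non-terminal N has a nullable alternative N → β (β ⇒* ε) and another alternative N → α with FIRST(α) ∩ FOLLOW(N) ≠ ∅: on such a lookahead the parser cannot decide between expanding α and letting N vanish via β.

Nullable non-terminals: B, Y.
FIRST sets used below: FIRST(B) = { ')', '*', ε }

B: nullable alternative(s) B → ε; FOLLOW(B) = { $, ')', '*' }
  B → * ) B: FIRST \ {ε} = { '*' } — overlaps FOLLOW(B) on { '*' }: CONFLICT
  B → ε: FIRST \ {ε} = { } — this is the only nullable alternative, skip
  B → ): FIRST \ {ε} = { ')' } — overlaps FOLLOW(B) on { ')' }: CONFLICT

Y: nullable alternative(s) Y → B B; FOLLOW(Y) = { $ }
  Y → * Y: FIRST \ {ε} = { '*' } — disjoint from FOLLOW(Y)
  Y → B B: FIRST \ {ε} = { ')', '*' } — this is the only nullable alternative, skip
  Y → *: FIRST \ {ε} = { '*' } — disjoint from FOLLOW(Y)

So the grammar has 2 FIRST/FOLLOW conflicts (marked CONFLICT above).

Answer: Yes. B → '*' ')' B with FOLLOW(B) on { '*' }; B → ')' with FOLLOW(B) on { ')' }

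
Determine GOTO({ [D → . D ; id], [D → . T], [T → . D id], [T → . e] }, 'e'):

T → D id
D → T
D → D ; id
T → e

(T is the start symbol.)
GOTO(I, 'e') = CLOSURE({ [A → αX.β] : [A → α.Xβ] ∈ I, X = 'e' })

Items with dot before 'e', with the dot advanced:
  [T → . e] → [T → e .]
Closure adds nothing (no advanced item has the dot before a non-terminal).

GOTO = { [T → e .] }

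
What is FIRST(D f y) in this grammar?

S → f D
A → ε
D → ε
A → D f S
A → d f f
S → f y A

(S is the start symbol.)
FIRST sets of the non-terminals involved (from the grammar, by fixed-point iteration):
  FIRST(D) = { ε }

To compute FIRST(D f y), process the symbols left to right:
Symbol D is a non-terminal. Add FIRST(D) \ {ε} = { }
D is nullable (ε ∈ FIRST(D)), continue to the next symbol.
Symbol f is a terminal. Add 'f' and stop.
FIRST(D f y) = { 'f' }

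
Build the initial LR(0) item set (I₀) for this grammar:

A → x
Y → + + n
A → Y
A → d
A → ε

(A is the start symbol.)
{ [A → . Y], [A → . d], [A → . x], [A → .], [A' → . A], [Y → . + + n] }

First, augment the grammar with A' → A
I₀ = CLOSURE({ [A' → . A] }):
  [A' → . A] has the dot before A: add [A → . x], [A → . Y], [A → . d], [A → .]
  [A → . Y] has the dot before Y: add [Y → . + + n]
No further items can be added.

I₀ = { [A → . Y], [A → . d], [A → . x], [A → .], [A' → . A], [Y → . + + n] }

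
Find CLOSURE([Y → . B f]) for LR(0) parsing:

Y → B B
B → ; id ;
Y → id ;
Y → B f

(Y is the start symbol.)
{ [B → . ; id ;], [Y → . B f] }

To compute CLOSURE, for each item [A → α.Bβ] where B is a non-terminal, add [B → .γ] for all productions B → γ; repeat for the newly added items until nothing changes.

Start with: [Y → . B f]
  [Y → . B f] has the dot before B: add [B → . ; id ;]
No further items can be added.

CLOSURE = { [B → . ; id ;], [Y → . B f] }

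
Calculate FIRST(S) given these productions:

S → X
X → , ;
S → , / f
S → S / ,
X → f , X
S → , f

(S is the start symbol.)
{ ',', 'f' }

FIRST sets of the other non-terminals involved (by the same procedure, iterated to a fixed point):
  FIRST(X) = { ',', 'f' }

From S → X:
  - X is a non-terminal: add FIRST(X) \ {ε} = { ',', 'f' }
    X is not nullable, so stop
From S → , / f:
  - ',' is a terminal: add ',' and stop
From S → S / ,:
  - S is the symbol being defined: contributes nothing new
    S is not nullable, so stop
From S → , f:
  - ',' is a terminal: add ',' and stop

Collecting: FIRST(S) = { ',', 'f' }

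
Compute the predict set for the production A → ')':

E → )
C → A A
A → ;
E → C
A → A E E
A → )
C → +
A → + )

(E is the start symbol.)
{ ')' }

PREDICT(A → ')') = (FIRST(RHS) \ {ε}) ∪ (FOLLOW(A) if ε ∈ FIRST(RHS), i.e. RHS ⇒* ε)
FIRST(')') = { ')' }
ε ∉ FIRST(')'), so FOLLOW(A) is not added.
PREDICT(A → ')') = { ')' }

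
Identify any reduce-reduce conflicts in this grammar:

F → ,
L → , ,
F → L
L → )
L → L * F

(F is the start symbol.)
A reduce-reduce conflict occurs when an LR(0) state has two complete items [A → α .] and [B → β .] — both call for a reduction, and with no lookahead the parser cannot choose between them.

Augment with F' → F and build the canonical LR(0) collection (I0 = CLOSURE({[F' → . F]}), then GOTO on every symbol after a dot until no new states appear). It has 8 states:
  I0: { [F → . ,], [F → . L], [F' → . F], [L → . )], [L → . , ,], [L → . L * F] }  — shift
  I1: { [L → ) .] }  — reduce
  I2: { [F → , .], [L → , . ,] }  — shift, reduce
  I3: { [F' → F .] }  — accept
  I4: { [F → L .], [L → L . * F] }  — shift, reduce
  I5: { [F → . ,], [F → . L], [L → . )], [L → . , ,], [L → . L * F], [L → L * . F] }  — shift
  I6: { [L → L * F .] }  — reduce
  I7: { [L → , , .] }  — reduce

No state contains more than one complete item.

Answer: No reduce-reduce conflicts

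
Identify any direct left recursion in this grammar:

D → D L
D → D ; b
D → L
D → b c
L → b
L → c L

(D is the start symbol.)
D → D L: LEFT RECURSIVE (starts with D)
D → D ; b: LEFT RECURSIVE (starts with D)
D → L: starts with L
D → b c: starts with b
L → b: starts with b
L → c L: starts with c

The grammar has direct left recursion on: D.

Answer: Yes, D is left-recursive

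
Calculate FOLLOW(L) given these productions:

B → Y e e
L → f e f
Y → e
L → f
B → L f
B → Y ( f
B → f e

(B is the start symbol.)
{ 'f' }

To compute FOLLOW(L), find every occurrence of L on a right-hand side N → α L β: add FIRST(β) \ {ε}, and if β is empty or nullable also add FOLLOW(N). Iterate to a fixed point.

In B → L f: L is followed by f, add FIRST(f) \ {ε} = { 'f' }

Taking the union: FOLLOW(L) = { 'f' }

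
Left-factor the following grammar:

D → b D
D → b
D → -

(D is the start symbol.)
Left-factoring transforms A → αβ₁ | αβ₂ into A → αA' and A' → β₁ | β₂
(α is the longest common prefix among the alternatives). Repeat until
no nonterminal has two alternatives with a common prefix.

Round 1: D has alternatives sharing prefix 'b'. Introduce D': D → b D'
  Add: D' → D
  Add: D' → ε

No remaining common prefixes — done.

Resulting grammar:
D → b D'
D' → D
D' → ε
D → -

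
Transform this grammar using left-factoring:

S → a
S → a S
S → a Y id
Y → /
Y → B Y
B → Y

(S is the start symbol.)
S → a S'
S' → ε
S' → S
S' → Y id
Y → /
Y → B Y
B → Y

Left-factoring transforms A → αβ₁ | αβ₂ into A → αA' and A' → β₁ | β₂
(α is the longest common prefix among the alternatives). Repeat until
no nonterminal has two alternatives with a common prefix.

Round 1: S has alternatives sharing prefix 'a'. Introduce S': S → a S'
  Add: S' → ε
  Add: S' → S
  Add: S' → Y id

No remaining common prefixes — done.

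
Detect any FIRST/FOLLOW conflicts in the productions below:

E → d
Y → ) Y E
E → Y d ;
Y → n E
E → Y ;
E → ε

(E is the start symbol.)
Yes. E → d with FOLLOW(E) on { 'd' }; E → Y d ';' with FOLLOW(E) on { ')', 'n' }; E → Y ';' with FOLLOW(E) on { ')', 'n' }

A FIRST/FOLLOW conflict occurs when a non-terminal N has a nullable alternative N → β (β ⇒* ε) and another alternative N → α with FIRST(α) ∩ FOLLOW(N) ≠ ∅: on such a lookahead the parser cannot decide between expanding α and letting N vanish via β.

Nullable non-terminals: E.
FIRST sets used below: FIRST(Y) = { ')', 'n' }

E: nullable alternative(s) E → ε; FOLLOW(E) = { $, ')', ';', 'd', 'n' }
  E → d: FIRST \ {ε} = { 'd' } — overlaps FOLLOW(E) on { 'd' }: CONFLICT
  E → Y d ;: FIRST \ {ε} = { ')', 'n' } — overlaps FOLLOW(E) on { ')', 'n' }: CONFLICT
  E → Y ;: FIRST \ {ε} = { ')', 'n' } — overlaps FOLLOW(E) on { ')', 'n' }: CONFLICT
  E → ε: FIRST \ {ε} = { } — this is the only nullable alternative, skip

Y has no nullable alternative, so no FIRST/FOLLOW check is needed there.

So the grammar has 3 FIRST/FOLLOW conflicts (marked CONFLICT above).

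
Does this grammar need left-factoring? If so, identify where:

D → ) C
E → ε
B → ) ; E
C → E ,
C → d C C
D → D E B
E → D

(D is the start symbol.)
No, left-factoring is not needed

Left-factoring is needed when two productions for the same non-terminal
share a common prefix on the right-hand side.

Productions for D:
  D → ) C
  D → D E B
Productions for E:
  E → ε
  E → D
Productions for C:
  C → E ,
  C → d C C

No common prefixes found.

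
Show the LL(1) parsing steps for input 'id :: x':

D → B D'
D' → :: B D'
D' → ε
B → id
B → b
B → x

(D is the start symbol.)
Stack is shown with the top on the left.

Stack      Input      Action
----------------------------
D $        id :: x $  output D → B D'
B D' $     id :: x $  output B → id
id D' $    id :: x $  match 'id'
D' $       :: x $     output D' → :: B D'
:: B D' $  :: x $     match '::'
B D' $     x $        output B → x
x D' $     x $        match 'x'
D' $       $          output D' → ε
$          $          accept

The string is accepted.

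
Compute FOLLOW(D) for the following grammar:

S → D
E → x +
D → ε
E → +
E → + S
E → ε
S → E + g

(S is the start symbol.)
{ $, '+' }

To compute FOLLOW(D), find every occurrence of D on a right-hand side N → α D β: add FIRST(β) \ {ε}, and if β is empty or nullable also add FOLLOW(N). Iterate to a fixed point.

In S → D: D is at the end, add FOLLOW(S)

The FOLLOW sets referred to above (computed the same way, to a fixed point):
  FOLLOW(S) = { $, '+' }

Taking the union: FOLLOW(D) = { $, '+' }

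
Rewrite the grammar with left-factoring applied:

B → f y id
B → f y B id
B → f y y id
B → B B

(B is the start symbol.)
Left-factoring transforms A → αβ₁ | αβ₂ into A → αA' and A' → β₁ | β₂
(α is the longest common prefix among the alternatives). Repeat until
no nonterminal has two alternatives with a common prefix.

Round 1: B has alternatives sharing prefix 'f y'. Introduce B': B → f y B'
  Add: B' → id
  Add: B' → B id
  Add: B' → y id

No remaining common prefixes — done.

Resulting grammar:
B → f y B'
B' → id
B' → B id
B' → y id
B → B B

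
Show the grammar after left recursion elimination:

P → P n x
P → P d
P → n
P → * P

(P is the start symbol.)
P → n P'
P → * P P'
P' → n x P'
P' → d P'
P' → ε

P is directly left-recursive. The standard transformation for
  A → A α₁ | ... | A α_m | β₁ | ... | β_n
is
  A  → β₁ A' | ... | β_n A'
  A' → α₁ A' | ... | α_m A' | ε

P → n becomes P → n P'
P → * P becomes P → * P P'
P → P n x becomes P' → n x P'
P → P d becomes P' → d P'
Add P' → ε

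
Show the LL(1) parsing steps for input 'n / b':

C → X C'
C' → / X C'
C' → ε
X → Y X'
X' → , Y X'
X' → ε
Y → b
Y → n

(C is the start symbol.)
LL(1) parsing maintains a stack (initially the start symbol over $) and the input. At each step: if the stack top is a terminal, match it against the current input token; if it is a non-terminal N, replace it with the RHS of M[N, lookahead] (the unique production whose predict set contains the lookahead).

Stack is shown with the top on the left.

Stack      Input    Action
--------------------------
C $        n / b $  output C → X C'
X C' $     n / b $  output X → Y X'
Y X' C' $  n / b $  output Y → n
n X' C' $  n / b $  match 'n'
X' C' $    / b $    output X' → ε
C' $       / b $    output C' → / X C'
/ X C' $   / b $    match '/'
X C' $     b $      output X → Y X'
Y X' C' $  b $      output Y → b
b X' C' $  b $      match 'b'
X' C' $    $        output X' → ε
C' $       $        output C' → ε
$          $        accept

The string is accepted.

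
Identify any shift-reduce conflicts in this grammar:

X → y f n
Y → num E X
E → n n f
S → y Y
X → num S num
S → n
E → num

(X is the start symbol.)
No shift-reduce conflicts

Augment with X' → X and build the canonical LR(0) collection (I0 = CLOSURE({[X' → . X]}), then GOTO on every symbol after a dot until no new states appear). It has 18 states:
  I0: { [X → . num S num], [X → . y f n], [X' → . X] }  — shift
  I1: { [X' → X .] }  — accept
  I2: { [S → . n], [S → . y Y], [X → num . S num] }  — shift
  I3: { [X → y . f n] }  — shift
  I4: { [X → y f . n] }  — shift
  I5: { [X → y f n .] }  — reduce
  I6: { [X → num S . num] }  — shift
  I7: { [S → n .] }  — reduce
  I8: { [S → y . Y], [Y → . num E X] }  — shift
  I9: { [S → y Y .] }  — reduce
  I10: { [E → . n n f], [E → . num], [Y → num . E X] }  — shift
  I11: { [X → . num S num], [X → . y f n], [Y → num E . X] }  — shift
  I12: { [E → n . n f] }  — shift
  I13: { [E → num .] }  — reduce
  I14: { [E → n n . f] }  — shift
  I15: { [E → n n f .] }  — reduce
  I16: { [Y → num E X .] }  — reduce
  I17: { [X → num S num .] }  — reduce

No state contains both a complete item and a shift item.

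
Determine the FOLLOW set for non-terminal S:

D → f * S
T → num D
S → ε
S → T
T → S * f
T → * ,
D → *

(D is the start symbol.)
To compute FOLLOW(S), find every occurrence of S on a right-hand side N → α S β: add FIRST(β) \ {ε}, and if β is empty or nullable also add FOLLOW(N). Iterate to a fixed point.

In D → f * S: S is at the end, add FOLLOW(D)
In T → S * f: S is followed by '*' f, add FIRST('*' f) \ {ε} = { '*' }

The FOLLOW sets referred to above (computed the same way, to a fixed point):
  FOLLOW(D) = { $, '*' }

Taking the union: FOLLOW(S) = { $, '*' }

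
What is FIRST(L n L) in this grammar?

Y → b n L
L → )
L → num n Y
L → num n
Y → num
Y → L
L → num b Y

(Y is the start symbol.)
FIRST sets of the non-terminals involved (from the grammar, by fixed-point iteration):
  FIRST(L) = { ')', 'num' }

To compute FIRST(L n L), process the symbols left to right:
Symbol L is a non-terminal. Add FIRST(L) \ {ε} = { ')', 'num' }
L is not nullable (ε ∉ FIRST(L)), so stop here.
FIRST(L n L) = { ')', 'num' }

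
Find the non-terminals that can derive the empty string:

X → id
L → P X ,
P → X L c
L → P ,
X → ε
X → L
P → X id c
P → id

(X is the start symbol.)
ε-productions: X → ε
So X is immediately nullable.
No further non-terminal can be added: every production for the remaining non-terminals contains a terminal or a non-nullable non-terminal.
Nullable = { 'X' }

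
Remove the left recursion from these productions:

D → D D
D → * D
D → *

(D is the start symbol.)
D is directly left-recursive. The standard transformation for
  A → A α₁ | ... | A α_m | β₁ | ... | β_n
is
  A  → β₁ A' | ... | β_n A'
  A' → α₁ A' | ... | α_m A' | ε

D → * D becomes D → * D D'
D → * becomes D → * D'
D → D D becomes D' → D D'
Add D' → ε

Resulting grammar:
D → * D D'
D → * D'
D' → D D'
D' → ε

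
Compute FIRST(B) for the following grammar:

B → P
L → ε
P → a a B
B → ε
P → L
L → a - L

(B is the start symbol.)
To compute FIRST(B), examine every production with B on the left-hand side, reading each right-hand side left to right until a non-nullable symbol is reached.

FIRST sets of the other non-terminals involved (by the same procedure, iterated to a fixed point):
  FIRST(P) = { 'a', ε }

From B → P:
  - P is a non-terminal: add FIRST(P) \ {ε} = { 'a' }
    P is nullable and nothing follows, so the whole right-hand side can vanish: ε ∈ FIRST(B)
From B → ε:
  - ε-production, so ε ∈ FIRST(B)

Collecting: FIRST(B) = { 'a', ε }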